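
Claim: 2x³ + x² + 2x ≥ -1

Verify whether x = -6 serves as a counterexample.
Substitute x = -6 into the relation:
x = -6: LHS = 2·(-6)³ + (-6)² + 2·(-6) = -408; -408 ≥ -1 — FAILS

Since the claim fails at x = -6, this value is a counterexample.

Answer: Yes, x = -6 is a counterexample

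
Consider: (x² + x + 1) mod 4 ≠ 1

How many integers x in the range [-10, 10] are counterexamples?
Counterexamples in [-10, 10]: {-9, -8, -5, -4, -1, 0, 3, 4, 7, 8}.

Counting them gives 10 values.

Answer: 10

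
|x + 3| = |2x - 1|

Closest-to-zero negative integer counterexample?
Testing negative integers from -1 downward:
x = -1: LHS = |(-1) + 3| = |2| = 2, RHS = |2·(-1) - 1| = |-3| = 3; 2 = 3 — FAILS  ← closest negative counterexample to 0

Answer: x = -1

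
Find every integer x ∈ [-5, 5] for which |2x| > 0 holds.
Holds for: {-5, -4, -3, -2, -1, 1, 2, 3, 4, 5}
Fails for: {0}

Answer: {-5, -4, -3, -2, -1, 1, 2, 3, 4, 5}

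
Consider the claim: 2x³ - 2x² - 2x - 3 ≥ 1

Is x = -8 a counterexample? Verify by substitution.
Substitute x = -8 into the relation:
x = -8: LHS = 2·(-8)³ - 2·(-8)² - 2·(-8) - 3 = -1139; -1139 ≥ 1 — FAILS

Since the claim fails at x = -8, this value is a counterexample.

Answer: Yes, x = -8 is a counterexample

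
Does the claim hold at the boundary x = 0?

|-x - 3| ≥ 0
x = 0: LHS = |-0 - 3| = |-3| = 3; 3 ≥ 0 — holds

The relation is satisfied at x = 0.

Answer: Yes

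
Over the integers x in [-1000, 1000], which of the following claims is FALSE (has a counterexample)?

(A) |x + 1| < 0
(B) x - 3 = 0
(A) x = 0: LHS = |0 + 1| = |1| = 1; 1 < 0 — FAILS
(B) x = 0: LHS = 0 - 3 = -3; -3 = 0 — FAILS

Answer: Both A and B are false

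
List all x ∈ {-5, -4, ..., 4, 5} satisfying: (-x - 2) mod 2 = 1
Holds for: {-5, -3, -1, 1, 3, 5}
Fails for: {-4, -2, 0, 2, 4}

Answer: {-5, -3, -1, 1, 3, 5}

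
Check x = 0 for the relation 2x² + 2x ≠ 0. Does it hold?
x = 0: LHS = 2·0² + 2·0 = 0; 0 ≠ 0 — FAILS

The relation fails at x = 0, so x = 0 is a counterexample.

Answer: No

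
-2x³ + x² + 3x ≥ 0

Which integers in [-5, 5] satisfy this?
Holds for: {-5, -4, -3, -2, -1, 0, 1}
Fails for: {2, 3, 4, 5}

Answer: {-5, -4, -3, -2, -1, 0, 1}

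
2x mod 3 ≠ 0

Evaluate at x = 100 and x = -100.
x = 100: LHS = (2·100) mod 3 = 200 mod 3 = 2; 2 ≠ 0 — holds
x = -100: LHS = (2·(-100)) mod 3 = (-200) mod 3 = 1; 1 ≠ 0 — holds

Answer: Yes, holds for both x = 100 and x = -100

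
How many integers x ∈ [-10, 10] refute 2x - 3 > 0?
Counterexamples in [-10, 10]: {-10, -9, -8, -7, -6, -5, -4, -3, -2, -1, 0, 1}.

Counting them gives 12 values.

Answer: 12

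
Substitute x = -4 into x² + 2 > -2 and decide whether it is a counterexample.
Substitute x = -4 into the relation:
x = -4: LHS = (-4)² + 2 = 18; 18 > -2 — holds

The relation holds at x = -4, so it is not a counterexample.

Answer: No, x = -4 is not a counterexample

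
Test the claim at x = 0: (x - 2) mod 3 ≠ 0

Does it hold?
x = 0: LHS = (0 - 2) mod 3 = (-2) mod 3 = 1; 1 ≠ 0 — holds

The relation is satisfied at x = 0.

Answer: Yes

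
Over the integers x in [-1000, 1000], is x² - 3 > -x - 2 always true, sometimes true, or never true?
Holds at x = 1: LHS = 1² - 3 = -2, RHS = -1 - 2 = -3; -2 > -3 — holds
Fails at x = 0: LHS = 0² - 3 = -3, RHS = -0 - 2 = -2; -3 > -2 — FAILS
It is satisfied by some integers in the range but not all.

Answer: Sometimes true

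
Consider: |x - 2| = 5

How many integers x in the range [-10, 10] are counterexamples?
Counterexamples in [-10, 10]: {-10, -9, -8, -7, -6, -5, -4, -2, -1, 0, 1, 2, 3, 4, 5, 6, 8, 9, 10}.

Counting them gives 19 values.

Answer: 19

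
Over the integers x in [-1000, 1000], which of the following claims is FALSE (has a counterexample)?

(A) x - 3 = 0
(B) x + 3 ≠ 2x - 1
(A) x = 0: LHS = 0 - 3 = -3; -3 = 0 — FAILS
(B) x = 4: LHS = 4 + 3 = 7, RHS = 2·4 - 1 = 7; 7 ≠ 7 — FAILS

Answer: Both A and B are false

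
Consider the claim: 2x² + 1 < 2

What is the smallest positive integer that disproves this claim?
Testing positive integers:
x = 1: LHS = 2·1² + 1 = 3; 3 < 2 — FAILS  ← smallest positive counterexample

Answer: x = 1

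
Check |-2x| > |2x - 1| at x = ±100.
x = 100: LHS = |-2·100| = |-200| = 200, RHS = |2·100 - 1| = |199| = 199; 200 > 199 — holds
x = -100: LHS = |-2·(-100)| = |200| = 200, RHS = |2·(-100) - 1| = |-201| = 201; 200 > 201 — FAILS

Answer: Partially: holds for x = 100, fails for x = -100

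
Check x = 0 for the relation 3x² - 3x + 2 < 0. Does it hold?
x = 0: LHS = 3·0² - 3·0 + 2 = 2; 2 < 0 — FAILS

The relation fails at x = 0, so x = 0 is a counterexample.

Answer: No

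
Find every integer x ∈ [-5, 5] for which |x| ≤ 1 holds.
Holds for: {-1, 0, 1}
Fails for: {-5, -4, -3, -2, 2, 3, 4, 5}

Answer: {-1, 0, 1}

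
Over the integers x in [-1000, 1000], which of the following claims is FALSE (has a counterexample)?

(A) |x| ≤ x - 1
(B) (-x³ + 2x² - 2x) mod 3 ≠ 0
(A) x = 0: LHS = |0| = 0, RHS = 0 - 1 = -1; 0 ≤ -1 — FAILS
(B) x = 0: LHS = (-0³ + 2·0² - 2·0) mod 3 = 0 mod 3 = 0; 0 ≠ 0 — FAILS

Answer: Both A and B are false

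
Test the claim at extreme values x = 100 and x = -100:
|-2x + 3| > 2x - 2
x = 100: LHS = |-2·100 + 3| = |-197| = 197, RHS = 2·100 - 2 = 198; 197 > 198 — FAILS
x = -100: LHS = |-2·(-100) + 3| = |203| = 203, RHS = 2·(-100) - 2 = -202; 203 > -202 — holds

Answer: Partially: fails for x = 100, holds for x = -100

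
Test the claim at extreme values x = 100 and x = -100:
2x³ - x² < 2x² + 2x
x = 100: LHS = 2·100³ - 100² = 1990000, RHS = 2·100² + 2·100 = 20200; 1990000 < 20200 — FAILS
x = -100: LHS = 2·(-100)³ - (-100)² = -2010000, RHS = 2·(-100)² + 2·(-100) = 19800; -2010000 < 19800 — holds

Answer: Partially: fails for x = 100, holds for x = -100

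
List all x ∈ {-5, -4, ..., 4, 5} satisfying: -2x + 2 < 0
Holds for: {2, 3, 4, 5}
Fails for: {-5, -4, -3, -2, -1, 0, 1}

Answer: {2, 3, 4, 5}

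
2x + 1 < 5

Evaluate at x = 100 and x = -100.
x = 100: LHS = 2·100 + 1 = 201; 201 < 5 — FAILS
x = -100: LHS = 2·(-100) + 1 = -199; -199 < 5 — holds

Answer: Partially: fails for x = 100, holds for x = -100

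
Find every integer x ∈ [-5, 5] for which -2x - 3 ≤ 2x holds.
Holds for: {0, 1, 2, 3, 4, 5}
Fails for: {-5, -4, -3, -2, -1}

Answer: {0, 1, 2, 3, 4, 5}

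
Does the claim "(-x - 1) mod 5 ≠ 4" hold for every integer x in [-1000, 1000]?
The claim fails at x = 0:
x = 0: LHS = (-0 - 1) mod 5 = (-1) mod 5 = 4; 4 ≠ 4 — FAILS

Because a single integer refutes it, the statement is false.

Answer: False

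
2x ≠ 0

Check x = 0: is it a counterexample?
Substitute x = 0 into the relation:
x = 0: LHS = 2·0 = 0; 0 ≠ 0 — FAILS

Since the claim fails at x = 0, this value is a counterexample.

Answer: Yes, x = 0 is a counterexample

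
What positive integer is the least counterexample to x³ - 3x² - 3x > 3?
Testing positive integers:
x = 1: LHS = 1³ - 3·1² - 3·1 = -5; -5 > 3 — FAILS  ← smallest positive counterexample

Answer: x = 1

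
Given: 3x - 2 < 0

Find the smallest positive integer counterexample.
Testing positive integers:
x = 1: LHS = 3·1 - 2 = 1; 1 < 0 — FAILS  ← smallest positive counterexample

Answer: x = 1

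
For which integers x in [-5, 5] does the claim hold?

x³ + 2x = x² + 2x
Holds for: {0, 1}
Fails for: {-5, -4, -3, -2, -1, 2, 3, 4, 5}

Answer: {0, 1}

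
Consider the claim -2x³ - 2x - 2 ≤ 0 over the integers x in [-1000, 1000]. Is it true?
The claim fails at x = -1:
x = -1: LHS = -2·(-1)³ - 2·(-1) - 2 = 2; 2 ≤ 0 — FAILS

Because a single integer refutes it, the statement is false.

Answer: False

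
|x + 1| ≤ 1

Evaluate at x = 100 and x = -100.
x = 100: LHS = |100 + 1| = |101| = 101; 101 ≤ 1 — FAILS
x = -100: LHS = |(-100) + 1| = |-99| = 99; 99 ≤ 1 — FAILS

Answer: No, fails for both x = 100 and x = -100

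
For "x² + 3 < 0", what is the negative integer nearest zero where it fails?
Testing negative integers from -1 downward:
x = -1: LHS = (-1)² + 3 = 4; 4 < 0 — FAILS  ← closest negative counterexample to 0

Answer: x = -1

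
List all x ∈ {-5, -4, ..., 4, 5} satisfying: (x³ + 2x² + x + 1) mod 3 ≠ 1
Holds for: {-5, -2, 1, 4}
Fails for: {-4, -3, -1, 0, 2, 3, 5}

Answer: {-5, -2, 1, 4}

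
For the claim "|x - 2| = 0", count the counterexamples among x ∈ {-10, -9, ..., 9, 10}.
Counterexamples in [-10, 10]: {-10, -9, -8, -7, -6, -5, -4, -3, -2, -1, 0, 1, 3, 4, 5, 6, 7, 8, 9, 10}.

Counting them gives 20 values.

Answer: 20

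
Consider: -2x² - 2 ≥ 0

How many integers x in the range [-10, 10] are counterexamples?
Counterexamples in [-10, 10]: {-10, -9, -8, -7, -6, -5, -4, -3, -2, -1, 0, 1, 2, 3, 4, 5, 6, 7, 8, 9, 10}.

Counting them gives 21 values.

Answer: 21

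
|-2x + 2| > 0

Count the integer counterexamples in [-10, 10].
Counterexamples in [-10, 10]: {1}.

Counting them gives 1 values.

Answer: 1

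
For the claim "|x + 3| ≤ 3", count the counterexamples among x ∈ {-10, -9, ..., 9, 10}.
Counterexamples in [-10, 10]: {-10, -9, -8, -7, 1, 2, 3, 4, 5, 6, 7, 8, 9, 10}.

Counting them gives 14 values.

Answer: 14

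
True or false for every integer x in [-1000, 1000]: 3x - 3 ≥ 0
The claim fails at x = 0:
x = 0: LHS = 3·0 - 3 = -3; -3 ≥ 0 — FAILS

Because a single integer refutes it, the statement is false.

Answer: False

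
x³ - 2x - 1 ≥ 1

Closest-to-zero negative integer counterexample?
Testing negative integers from -1 downward:
x = -1: LHS = (-1)³ - 2·(-1) - 1 = 0; 0 ≥ 1 — FAILS  ← closest negative counterexample to 0

Answer: x = -1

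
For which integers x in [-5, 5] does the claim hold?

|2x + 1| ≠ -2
An absolute value is never negative, so the left side is ≥ 0 for every x, while the right side is -2. Tightest case in [-5, 5] is x = 0:
x = 0: LHS = |2·0 + 1| = |1| = 1; 1 ≠ -2 — holds
Hence LHS − RHS is never 0, i.e. the two sides are never equal, so the relation holds for every integer in [-5, 5].

Answer: All integers in [-5, 5]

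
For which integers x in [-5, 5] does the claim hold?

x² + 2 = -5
Over all integers in [-5, 5], LHS − RHS is always positive; it is smallest at x = 0, where it equals 7:
x = 0: LHS = 0² + 2 = 2; 2 = -5 — FAILS
At the ends of the range:
x = -5: LHS = (-5)² + 2 = 27; 27 = -5 — FAILS
x = 5: LHS = 5² + 2 = 27; 27 = -5 — FAILS
Hence LHS − RHS is never 0, i.e. the two sides are never equal, so the claimed relation (=) fails for every integer in [-5, 5].

Answer: None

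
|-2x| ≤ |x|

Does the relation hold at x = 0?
x = 0: LHS = |-2·0| = |0| = 0, RHS = |0| = 0; 0 ≤ 0 — holds

The relation is satisfied at x = 0.

Answer: Yes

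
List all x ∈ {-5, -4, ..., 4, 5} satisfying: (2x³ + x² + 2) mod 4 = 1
Holds for: {-5, -3, -1, 1, 3, 5}
Fails for: {-4, -2, 0, 2, 4}

Answer: {-5, -3, -1, 1, 3, 5}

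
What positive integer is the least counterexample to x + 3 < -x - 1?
Testing positive integers:
x = 1: LHS = 1 + 3 = 4, RHS = -1 - 1 = -2; 4 < -2 — FAILS  ← smallest positive counterexample

Answer: x = 1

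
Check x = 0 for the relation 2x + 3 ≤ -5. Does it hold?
x = 0: LHS = 2·0 + 3 = 3; 3 ≤ -5 — FAILS

The relation fails at x = 0, so x = 0 is a counterexample.

Answer: No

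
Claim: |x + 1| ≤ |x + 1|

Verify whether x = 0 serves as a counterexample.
Substitute x = 0 into the relation:
x = 0: LHS = |0 + 1| = |1| = 1, RHS = |0 + 1| = |1| = 1; 1 ≤ 1 — holds

The relation holds at x = 0, so it is not a counterexample.

Answer: No, x = 0 is not a counterexample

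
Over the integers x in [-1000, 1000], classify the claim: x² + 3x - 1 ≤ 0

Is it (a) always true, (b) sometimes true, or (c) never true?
Holds at x = 0: LHS = 0² + 3·0 - 1 = -1; -1 ≤ 0 — holds
Fails at x = 1: LHS = 1² + 3·1 - 1 = 3; 3 ≤ 0 — FAILS
It is satisfied by some integers in the range but not all.

Answer: Sometimes true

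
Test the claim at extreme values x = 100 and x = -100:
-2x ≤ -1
x = 100: LHS = -2·100 = -200; -200 ≤ -1 — holds
x = -100: LHS = -2·(-100) = 200; 200 ≤ -1 — FAILS

Answer: Partially: holds for x = 100, fails for x = -100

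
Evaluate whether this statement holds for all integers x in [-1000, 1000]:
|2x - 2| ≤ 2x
The claim fails at x = 0:
x = 0: LHS = |2·0 - 2| = |-2| = 2, RHS = 2·0 = 0; 2 ≤ 0 — FAILS

Because a single integer refutes it, the statement is false.

Answer: False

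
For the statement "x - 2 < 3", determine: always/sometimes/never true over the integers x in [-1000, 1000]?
Holds at x = 0: LHS = 0 - 2 = -2; -2 < 3 — holds
Fails at x = 5: LHS = 5 - 2 = 3; 3 < 3 — FAILS
It is satisfied by some integers in the range but not all.

Answer: Sometimes true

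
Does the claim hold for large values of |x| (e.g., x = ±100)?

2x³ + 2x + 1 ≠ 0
x = 100: LHS = 2·100³ + 2·100 + 1 = 2000201; 2000201 ≠ 0 — holds
x = -100: LHS = 2·(-100)³ + 2·(-100) + 1 = -2000199; -2000199 ≠ 0 — holds

Answer: Yes, holds for both x = 100 and x = -100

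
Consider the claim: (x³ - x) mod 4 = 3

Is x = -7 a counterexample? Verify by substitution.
Substitute x = -7 into the relation:
x = -7: LHS = ((-7)³ - (-7)) mod 4 = (-336) mod 4 = 0; 0 = 3 — FAILS

Since the claim fails at x = -7, this value is a counterexample.

Answer: Yes, x = -7 is a counterexample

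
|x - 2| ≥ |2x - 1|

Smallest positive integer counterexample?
Testing positive integers:
x = 1: LHS = |1 - 2| = |-1| = 1, RHS = |2·1 - 1| = |1| = 1; 1 ≥ 1 — holds
x = 2: LHS = |2 - 2| = |0| = 0, RHS = |2·2 - 1| = |3| = 3; 0 ≥ 3 — FAILS  ← smallest positive counterexample

Answer: x = 2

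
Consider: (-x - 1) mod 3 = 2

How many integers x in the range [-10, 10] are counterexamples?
Counterexamples in [-10, 10]: {-10, -8, -7, -5, -4, -2, -1, 1, 2, 4, 5, 7, 8, 10}.

Counting them gives 14 values.

Answer: 14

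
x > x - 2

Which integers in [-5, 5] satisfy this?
Over all integers in [-5, 5], LHS − RHS is smallest at x = 0, where it equals 2:
x = 0: RHS = 0 - 2 = -2; 0 > -2 — holds
At the ends of the range:
x = -5: RHS = (-5) - 2 = -7; -5 > -7 — holds
x = 5: RHS = 5 - 2 = 3; 5 > 3 — holds
Hence LHS − RHS is never zero or negative, i.e. LHS > RHS throughout, so the relation holds for every integer in [-5, 5].

Answer: All integers in [-5, 5]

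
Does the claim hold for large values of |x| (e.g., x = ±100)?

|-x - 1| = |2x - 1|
x = 100: LHS = |-100 - 1| = |-101| = 101, RHS = |2·100 - 1| = |199| = 199; 101 = 199 — FAILS
x = -100: LHS = |-(-100) - 1| = |99| = 99, RHS = |2·(-100) - 1| = |-201| = 201; 99 = 201 — FAILS

Answer: No, fails for both x = 100 and x = -100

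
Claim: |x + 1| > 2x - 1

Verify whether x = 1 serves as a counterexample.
Substitute x = 1 into the relation:
x = 1: LHS = |1 + 1| = |2| = 2, RHS = 2·1 - 1 = 1; 2 > 1 — holds

The claim holds here, so x = 1 is not a counterexample. (A counterexample exists elsewhere, e.g. x = 2.)

Answer: No, x = 1 is not a counterexample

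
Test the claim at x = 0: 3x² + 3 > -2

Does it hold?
x = 0: LHS = 3·0² + 3 = 3; 3 > -2 — holds

The relation is satisfied at x = 0.

Answer: Yes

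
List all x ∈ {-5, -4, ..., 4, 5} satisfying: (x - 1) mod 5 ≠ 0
Holds for: {-5, -3, -2, -1, 0, 2, 3, 4, 5}
Fails for: {-4, 1}

Answer: {-5, -3, -2, -1, 0, 2, 3, 4, 5}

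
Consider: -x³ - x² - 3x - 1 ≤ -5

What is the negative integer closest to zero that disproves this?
Testing negative integers from -1 downward:
x = -1: LHS = -(-1)³ - (-1)² - 3·(-1) - 1 = 2; 2 ≤ -5 — FAILS  ← closest negative counterexample to 0

Answer: x = -1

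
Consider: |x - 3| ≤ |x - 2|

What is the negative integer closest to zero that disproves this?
Testing negative integers from -1 downward:
x = -1: LHS = |(-1) - 3| = |-4| = 4, RHS = |(-1) - 2| = |-3| = 3; 4 ≤ 3 — FAILS  ← closest negative counterexample to 0

Answer: x = -1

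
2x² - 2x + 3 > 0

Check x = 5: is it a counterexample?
Substitute x = 5 into the relation:
x = 5: LHS = 2·5² - 2·5 + 3 = 43; 43 > 0 — holds

The relation holds at x = 5, so it is not a counterexample.

Answer: No, x = 5 is not a counterexample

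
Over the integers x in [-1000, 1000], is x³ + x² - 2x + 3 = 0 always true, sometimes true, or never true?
Track d = LHS − RHS over the integers in [-1000, 1000]. Equality would need d = 0, but d changes sign only between consecutive integers, jumping over 0:
x = -3: LHS = (-3)³ + (-3)² - 2·(-3) + 3 = -9; -9 = 0 — FAILS  (d = -9)
x = -2: LHS = (-2)³ + (-2)² - 2·(-2) + 3 = 3; 3 = 0 — FAILS  (d = 3)
Away from these crossings d keeps a constant sign, and checking every integer in [-1000, 1000] confirms d ≠ 0 throughout. Hence the two sides are never equal, so the claimed relation (=) fails for every integer in [-1000, 1000].

No integer in the range satisfies it.

Answer: Never true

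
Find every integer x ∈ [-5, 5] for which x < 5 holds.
Holds for: {-5, -4, -3, -2, -1, 0, 1, 2, 3, 4}
Fails for: {5}

Answer: {-5, -4, -3, -2, -1, 0, 1, 2, 3, 4}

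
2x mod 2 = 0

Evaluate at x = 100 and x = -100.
x = 100: LHS = (2·100) mod 2 = 200 mod 2 = 0; 0 = 0 — holds
x = -100: LHS = (2·(-100)) mod 2 = (-200) mod 2 = 0; 0 = 0 — holds

Answer: Yes, holds for both x = 100 and x = -100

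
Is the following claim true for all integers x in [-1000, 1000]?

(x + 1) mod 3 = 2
The claim fails at x = 0:
x = 0: LHS = (0 + 1) mod 3 = 1 mod 3 = 1; 1 = 2 — FAILS

Because a single integer refutes it, the statement is false.

Answer: False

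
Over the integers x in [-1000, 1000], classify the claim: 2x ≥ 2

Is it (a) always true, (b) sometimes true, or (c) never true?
Holds at x = 1: LHS = 2·1 = 2; 2 ≥ 2 — holds
Fails at x = 0: LHS = 2·0 = 0; 0 ≥ 2 — FAILS
It is satisfied by some integers in the range but not all.

Answer: Sometimes true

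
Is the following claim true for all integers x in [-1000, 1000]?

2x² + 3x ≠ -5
Over all integers in [-1000, 1000], LHS − RHS is always positive; it is smallest at x = -1, where it equals 4:
x = -1: LHS = 2·(-1)² + 3·(-1) = -1; -1 ≠ -5 — holds
At the ends of the range:
x = -1000: LHS = 2·(-1000)² + 3·(-1000) = 1997000; 1997000 ≠ -5 — holds
x = 1000: LHS = 2·1000² + 3·1000 = 2003000; 2003000 ≠ -5 — holds
Hence LHS − RHS is never 0, i.e. the two sides are never equal, so the relation holds for every integer in [-1000, 1000].

No counterexample exists.

Answer: True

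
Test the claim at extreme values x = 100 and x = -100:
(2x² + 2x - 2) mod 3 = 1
x = 100: LHS = (2·100² + 2·100 - 2) mod 3 = 20198 mod 3 = 2; 2 = 1 — FAILS
x = -100: LHS = (2·(-100)² + 2·(-100) - 2) mod 3 = 19798 mod 3 = 1; 1 = 1 — holds

Answer: Partially: fails for x = 100, holds for x = -100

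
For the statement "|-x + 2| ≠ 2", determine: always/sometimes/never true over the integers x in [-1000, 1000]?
Holds at x = 1: LHS = |-1 + 2| = |1| = 1; 1 ≠ 2 — holds
Fails at x = 0: LHS = |-0 + 2| = |2| = 2; 2 ≠ 2 — FAILS
It is satisfied by some integers in the range but not all.

Answer: Sometimes true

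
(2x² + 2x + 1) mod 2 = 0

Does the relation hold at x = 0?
x = 0: LHS = (2·0² + 2·0 + 1) mod 2 = 1 mod 2 = 1; 1 = 0 — FAILS

The relation fails at x = 0, so x = 0 is a counterexample.

Answer: No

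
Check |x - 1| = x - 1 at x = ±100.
x = 100: LHS = |100 - 1| = |99| = 99, RHS = 100 - 1 = 99; 99 = 99 — holds
x = -100: LHS = |(-100) - 1| = |-101| = 101, RHS = (-100) - 1 = -101; 101 = -101 — FAILS

Answer: Partially: holds for x = 100, fails for x = -100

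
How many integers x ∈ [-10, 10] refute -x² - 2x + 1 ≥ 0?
Counterexamples in [-10, 10]: {-10, -9, -8, -7, -6, -5, -4, -3, 1, 2, 3, 4, 5, 6, 7, 8, 9, 10}.

Counting them gives 18 values.

Answer: 18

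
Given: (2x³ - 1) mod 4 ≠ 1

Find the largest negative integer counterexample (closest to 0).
Testing negative integers from -1 downward:
x = -1: LHS = (2·(-1)³ - 1) mod 4 = (-3) mod 4 = 1; 1 ≠ 1 — FAILS  ← closest negative counterexample to 0

Answer: x = -1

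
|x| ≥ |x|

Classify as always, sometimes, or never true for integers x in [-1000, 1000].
Over all integers in [-1000, 1000], LHS − RHS is smallest at x = 0, where it equals 0:
x = 0: LHS = |0| = 0, RHS = |0| = 0; 0 ≥ 0 — holds
At the ends of the range:
x = -1000: LHS = |-1000| = 1000, RHS = |-1000| = 1000; 1000 ≥ 1000 — holds
x = 1000: LHS = |1000| = 1000, RHS = |1000| = 1000; 1000 ≥ 1000 — holds
Hence LHS − RHS is never negative, i.e. LHS ≥ RHS throughout, so the relation holds for every integer in [-1000, 1000].

No counterexample exists.

Answer: Always true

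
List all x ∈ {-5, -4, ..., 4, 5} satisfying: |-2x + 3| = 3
Holds for: {0, 3}
Fails for: {-5, -4, -3, -2, -1, 1, 2, 4, 5}

Answer: {0, 3}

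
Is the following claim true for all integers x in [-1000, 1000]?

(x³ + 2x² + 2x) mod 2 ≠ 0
The claim fails at x = 0:
x = 0: LHS = (0³ + 2·0² + 2·0) mod 2 = 0 mod 2 = 0; 0 ≠ 0 — FAILS

Because a single integer refutes it, the statement is false.

Answer: False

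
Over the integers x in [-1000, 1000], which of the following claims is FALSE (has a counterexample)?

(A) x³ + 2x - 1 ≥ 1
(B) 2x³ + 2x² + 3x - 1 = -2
(A) x = 0: LHS = 0³ + 2·0 - 1 = -1; -1 ≥ 1 — FAILS
(B) x = 0: LHS = 2·0³ + 2·0² + 3·0 - 1 = -1; -1 = -2 — FAILS

Answer: Both A and B are false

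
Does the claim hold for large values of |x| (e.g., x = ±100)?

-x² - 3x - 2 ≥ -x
x = 100: LHS = -100² - 3·100 - 2 = -10302; -10302 ≥ -100 — FAILS
x = -100: LHS = -(-100)² - 3·(-100) - 2 = -9702, RHS = -(-100) = 100; -9702 ≥ 100 — FAILS

Answer: No, fails for both x = 100 and x = -100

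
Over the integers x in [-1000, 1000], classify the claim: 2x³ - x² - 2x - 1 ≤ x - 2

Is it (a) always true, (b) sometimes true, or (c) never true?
Holds at x = 1: LHS = 2·1³ - 1² - 2·1 - 1 = -2, RHS = 1 - 2 = -1; -2 ≤ -1 — holds
Fails at x = 0: LHS = 2·0³ - 0² - 2·0 - 1 = -1, RHS = 0 - 2 = -2; -1 ≤ -2 — FAILS
It is satisfied by some integers in the range but not all.

Answer: Sometimes true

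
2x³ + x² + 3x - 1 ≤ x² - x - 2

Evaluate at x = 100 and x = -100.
x = 100: LHS = 2·100³ + 100² + 3·100 - 1 = 2010299, RHS = 100² - 100 - 2 = 9898; 2010299 ≤ 9898 — FAILS
x = -100: LHS = 2·(-100)³ + (-100)² + 3·(-100) - 1 = -1990301, RHS = (-100)² - (-100) - 2 = 10098; -1990301 ≤ 10098 — holds

Answer: Partially: fails for x = 100, holds for x = -100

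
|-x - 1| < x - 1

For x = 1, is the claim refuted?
Substitute x = 1 into the relation:
x = 1: LHS = |-1 - 1| = |-2| = 2, RHS = 1 - 1 = 0; 2 < 0 — FAILS

Since the claim fails at x = 1, this value is a counterexample.

Answer: Yes, x = 1 is a counterexample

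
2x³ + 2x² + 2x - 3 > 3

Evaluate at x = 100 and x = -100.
x = 100: LHS = 2·100³ + 2·100² + 2·100 - 3 = 2020197; 2020197 > 3 — holds
x = -100: LHS = 2·(-100)³ + 2·(-100)² + 2·(-100) - 3 = -1980203; -1980203 > 3 — FAILS

Answer: Partially: holds for x = 100, fails for x = -100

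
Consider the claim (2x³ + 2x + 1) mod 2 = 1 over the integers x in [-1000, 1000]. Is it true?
For a polynomial with integer coefficients, its value mod 2 depends only on x mod 2, so it suffices to check one representative of each residue class, x = 0, 1:
x = 0: LHS = (2·0³ + 2·0 + 1) mod 2 = 1 mod 2 = 1; 1 = 1 — holds
x = 1: LHS = (2·1³ + 2·1 + 1) mod 2 = 5 mod 2 = 1; 1 = 1 — holds
The relation holds in every residue class, so the relation holds for every integer in [-1000, 1000].

No counterexample exists.

Answer: True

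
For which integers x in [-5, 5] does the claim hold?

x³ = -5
Track d = LHS − RHS over the integers in [-5, 5]. Equality would need d = 0, but d changes sign only between consecutive integers, jumping over 0:
x = -2: LHS = (-2)³ = -8; -8 = -5 — FAILS  (d = -3)
x = -1: LHS = (-1)³ = -1; -1 = -5 — FAILS  (d = 4)
Away from these crossings d keeps a constant sign, and checking every integer in [-5, 5] confirms d ≠ 0 throughout. Hence the two sides are never equal, so the claimed relation (=) fails for every integer in [-5, 5].

Answer: None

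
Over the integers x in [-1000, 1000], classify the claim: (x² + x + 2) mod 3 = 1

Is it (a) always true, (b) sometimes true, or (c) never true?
Holds at x = 1: LHS = (1² + 1 + 2) mod 3 = 4 mod 3 = 1; 1 = 1 — holds
Fails at x = 0: LHS = (0² + 0 + 2) mod 3 = 2 mod 3 = 2; 2 = 1 — FAILS
It is satisfied by some integers in the range but not all.

Answer: Sometimes true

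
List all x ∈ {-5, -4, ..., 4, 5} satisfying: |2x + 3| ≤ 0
Over all integers in [-5, 5], LHS − RHS is smallest at x = -1, where it equals 1:
x = -1: LHS = |2·(-1) + 3| = |1| = 1; 1 ≤ 0 — FAILS
At the ends of the range:
x = -5: LHS = |2·(-5) + 3| = |-7| = 7; 7 ≤ 0 — FAILS
x = 5: LHS = |2·5 + 3| = |13| = 13; 13 ≤ 0 — FAILS
Hence LHS − RHS is never zero or negative, i.e. LHS > RHS throughout, so the claimed relation (≤) fails for every integer in [-5, 5].

Answer: None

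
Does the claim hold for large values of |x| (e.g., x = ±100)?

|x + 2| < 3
x = 100: LHS = |100 + 2| = |102| = 102; 102 < 3 — FAILS
x = -100: LHS = |(-100) + 2| = |-98| = 98; 98 < 3 — FAILS

Answer: No, fails for both x = 100 and x = -100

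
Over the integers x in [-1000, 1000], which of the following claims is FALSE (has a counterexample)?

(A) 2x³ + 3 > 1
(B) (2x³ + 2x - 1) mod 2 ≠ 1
(A) x = -1: LHS = 2·(-1)³ + 3 = 1; 1 > 1 — FAILS
(B) x = 0: LHS = (2·0³ + 2·0 - 1) mod 2 = (-1) mod 2 = 1; 1 ≠ 1 — FAILS

Answer: Both A and B are false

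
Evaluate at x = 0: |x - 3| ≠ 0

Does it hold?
x = 0: LHS = |0 - 3| = |-3| = 3; 3 ≠ 0 — holds

The relation is satisfied at x = 0.

Answer: Yes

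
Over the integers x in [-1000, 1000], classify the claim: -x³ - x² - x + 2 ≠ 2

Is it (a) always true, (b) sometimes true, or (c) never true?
Holds at x = 1: LHS = -1³ - 1² - 1 + 2 = -1; -1 ≠ 2 — holds
Fails at x = 0: LHS = -0³ - 0² - 0 + 2 = 2; 2 ≠ 2 — FAILS
It is satisfied by some integers in the range but not all.

Answer: Sometimes true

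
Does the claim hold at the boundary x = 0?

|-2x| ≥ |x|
x = 0: LHS = |-2·0| = |0| = 0, RHS = |0| = 0; 0 ≥ 0 — holds

The relation is satisfied at x = 0.

Answer: Yes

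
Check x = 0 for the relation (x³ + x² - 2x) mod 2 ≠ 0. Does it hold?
x = 0: LHS = (0³ + 0² - 2·0) mod 2 = 0 mod 2 = 0; 0 ≠ 0 — FAILS

The relation fails at x = 0, so x = 0 is a counterexample.

Answer: No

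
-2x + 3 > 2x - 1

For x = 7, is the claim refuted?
Substitute x = 7 into the relation:
x = 7: LHS = -2·7 + 3 = -11, RHS = 2·7 - 1 = 13; -11 > 13 — FAILS

Since the claim fails at x = 7, this value is a counterexample.

Answer: Yes, x = 7 is a counterexample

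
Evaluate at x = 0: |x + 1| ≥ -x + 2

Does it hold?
x = 0: LHS = |0 + 1| = |1| = 1, RHS = -0 + 2 = 2; 1 ≥ 2 — FAILS

The relation fails at x = 0, so x = 0 is a counterexample.

Answer: No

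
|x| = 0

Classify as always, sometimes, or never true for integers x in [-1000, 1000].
Holds at x = 0: LHS = |0| = 0; 0 = 0 — holds
Fails at x = 1: LHS = |1| = 1; 1 = 0 — FAILS
It is satisfied by some integers in the range but not all.

Answer: Sometimes true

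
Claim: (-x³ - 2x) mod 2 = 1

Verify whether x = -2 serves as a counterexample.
Substitute x = -2 into the relation:
x = -2: LHS = (-(-2)³ - 2·(-2)) mod 2 = 12 mod 2 = 0; 0 = 1 — FAILS

Since the claim fails at x = -2, this value is a counterexample.

Answer: Yes, x = -2 is a counterexample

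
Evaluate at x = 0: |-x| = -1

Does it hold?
x = 0: LHS = |-0| = |0| = 0; 0 = -1 — FAILS

The relation fails at x = 0, so x = 0 is a counterexample.

Answer: No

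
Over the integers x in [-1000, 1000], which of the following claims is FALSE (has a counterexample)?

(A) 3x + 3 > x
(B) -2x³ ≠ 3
(A) x = -2: LHS = 3·(-2) + 3 = -3; -3 > -2 — FAILS

(B) Track d = LHS − RHS over the integers in [-1000, 1000]. Equality would need d = 0, but d changes sign only between consecutive integers, jumping over 0:
x = -2: LHS = -2·(-2)³ = 16; 16 ≠ 3 — holds  (d = 13)
x = -1: LHS = -2·(-1)³ = 2; 2 ≠ 3 — holds  (d = -1)
Away from these crossings d keeps a constant sign, and checking every integer in [-1000, 1000] confirms d ≠ 0 throughout. Hence the two sides are never equal, so the relation holds for every integer in [-1000, 1000].

Only (A) has a counterexample.

Answer: A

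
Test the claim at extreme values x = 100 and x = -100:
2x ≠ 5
x = 100: LHS = 2·100 = 200; 200 ≠ 5 — holds
x = -100: LHS = 2·(-100) = -200; -200 ≠ 5 — holds

Answer: Yes, holds for both x = 100 and x = -100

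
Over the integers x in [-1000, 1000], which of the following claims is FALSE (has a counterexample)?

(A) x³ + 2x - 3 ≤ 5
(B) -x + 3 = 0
(A) x = 2: LHS = 2³ + 2·2 - 3 = 9; 9 ≤ 5 — FAILS
(B) x = 0: LHS = -0 + 3 = 3; 3 = 0 — FAILS

Answer: Both A and B are false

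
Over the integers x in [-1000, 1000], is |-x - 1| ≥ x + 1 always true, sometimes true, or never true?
Over all integers in [-1000, 1000], LHS − RHS is smallest at x = 0, where it equals 0:
x = 0: LHS = |-0 - 1| = |-1| = 1, RHS = 0 + 1 = 1; 1 ≥ 1 — holds
At the ends of the range:
x = -1000: LHS = |-(-1000) - 1| = |999| = 999, RHS = (-1000) + 1 = -999; 999 ≥ -999 — holds
x = 1000: LHS = |-1000 - 1| = |-1001| = 1001, RHS = 1000 + 1 = 1001; 1001 ≥ 1001 — holds
Hence LHS − RHS is never negative, i.e. LHS ≥ RHS throughout, so the relation holds for every integer in [-1000, 1000].

No counterexample exists.

Answer: Always true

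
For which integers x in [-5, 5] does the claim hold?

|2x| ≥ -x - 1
Over all integers in [-5, 5], LHS − RHS is smallest at x = 0, where it equals 1:
x = 0: LHS = |2·0| = |0| = 0, RHS = -0 - 1 = -1; 0 ≥ -1 — holds
At the ends of the range:
x = -5: LHS = |2·(-5)| = |-10| = 10, RHS = -(-5) - 1 = 4; 10 ≥ 4 — holds
x = 5: LHS = |2·5| = |10| = 10, RHS = -5 - 1 = -6; 10 ≥ -6 — holds
Hence LHS − RHS is never negative, i.e. LHS ≥ RHS throughout, so the relation holds for every integer in [-5, 5].

Answer: All integers in [-5, 5]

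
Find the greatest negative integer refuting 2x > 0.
Testing negative integers from -1 downward:
x = -1: LHS = 2·(-1) = -2; -2 > 0 — FAILS  ← closest negative counterexample to 0

Answer: x = -1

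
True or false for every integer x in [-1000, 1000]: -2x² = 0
The claim fails at x = 1:
x = 1: LHS = -2·1² = -2; -2 = 0 — FAILS

Because a single integer refutes it, the statement is false.

Answer: False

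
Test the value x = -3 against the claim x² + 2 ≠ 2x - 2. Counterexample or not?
Substitute x = -3 into the relation:
x = -3: LHS = (-3)² + 2 = 11, RHS = 2·(-3) - 2 = -8; 11 ≠ -8 — holds

The relation holds at x = -3, so it is not a counterexample.

Answer: No, x = -3 is not a counterexample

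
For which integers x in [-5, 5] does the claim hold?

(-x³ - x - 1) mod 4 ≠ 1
Holds for: {-4, 0, 4}
Fails for: {-5, -3, -2, -1, 1, 2, 3, 5}

Answer: {-4, 0, 4}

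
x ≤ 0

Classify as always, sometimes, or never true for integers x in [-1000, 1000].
Holds at x = 0: 0 ≤ 0 — holds
Fails at x = 1: 1 ≤ 0 — FAILS
It is satisfied by some integers in the range but not all.

Answer: Sometimes true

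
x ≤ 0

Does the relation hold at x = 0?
x = 0: 0 ≤ 0 — holds

The relation is satisfied at x = 0.

Answer: Yes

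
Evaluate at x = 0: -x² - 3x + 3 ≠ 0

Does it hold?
x = 0: LHS = -0² - 3·0 + 3 = 3; 3 ≠ 0 — holds

The relation is satisfied at x = 0.

Answer: Yes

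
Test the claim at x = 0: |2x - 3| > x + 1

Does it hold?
x = 0: LHS = |2·0 - 3| = |-3| = 3, RHS = 0 + 1 = 1; 3 > 1 — holds

The relation is satisfied at x = 0.

Answer: Yes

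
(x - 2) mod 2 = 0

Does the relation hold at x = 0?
x = 0: LHS = (0 - 2) mod 2 = (-2) mod 2 = 0; 0 = 0 — holds

The relation is satisfied at x = 0.

Answer: Yes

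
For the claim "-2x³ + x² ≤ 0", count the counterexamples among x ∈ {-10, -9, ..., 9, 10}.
Counterexamples in [-10, 10]: {-10, -9, -8, -7, -6, -5, -4, -3, -2, -1}.

Counting them gives 10 values.

Answer: 10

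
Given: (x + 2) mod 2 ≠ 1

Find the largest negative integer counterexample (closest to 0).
Testing negative integers from -1 downward:
x = -1: LHS = ((-1) + 2) mod 2 = 1 mod 2 = 1; 1 ≠ 1 — FAILS  ← closest negative counterexample to 0

Answer: x = -1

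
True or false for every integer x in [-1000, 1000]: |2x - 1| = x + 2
The claim fails at x = 0:
x = 0: LHS = |2·0 - 1| = |-1| = 1, RHS = 0 + 2 = 2; 1 = 2 — FAILS

Because a single integer refutes it, the statement is false.

Answer: False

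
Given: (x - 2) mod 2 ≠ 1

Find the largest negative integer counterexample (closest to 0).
Testing negative integers from -1 downward:
x = -1: LHS = ((-1) - 2) mod 2 = (-3) mod 2 = 1; 1 ≠ 1 — FAILS  ← closest negative counterexample to 0

Answer: x = -1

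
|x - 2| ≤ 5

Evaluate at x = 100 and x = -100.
x = 100: LHS = |100 - 2| = |98| = 98; 98 ≤ 5 — FAILS
x = -100: LHS = |(-100) - 2| = |-102| = 102; 102 ≤ 5 — FAILS

Answer: No, fails for both x = 100 and x = -100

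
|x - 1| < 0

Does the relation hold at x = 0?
x = 0: LHS = |0 - 1| = |-1| = 1; 1 < 0 — FAILS

The relation fails at x = 0, so x = 0 is a counterexample.

Answer: No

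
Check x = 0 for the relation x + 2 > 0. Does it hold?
x = 0: LHS = 0 + 2 = 2; 2 > 0 — holds

The relation is satisfied at x = 0.

Answer: Yes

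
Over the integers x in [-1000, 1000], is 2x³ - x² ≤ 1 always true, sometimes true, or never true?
Holds at x = 0: LHS = 2·0³ - 0² = 0; 0 ≤ 1 — holds
Fails at x = 2: LHS = 2·2³ - 2² = 12; 12 ≤ 1 — FAILS
It is satisfied by some integers in the range but not all.

Answer: Sometimes true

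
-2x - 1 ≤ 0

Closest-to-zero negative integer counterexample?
Testing negative integers from -1 downward:
x = -1: LHS = -2·(-1) - 1 = 1; 1 ≤ 0 — FAILS  ← closest negative counterexample to 0

Answer: x = -1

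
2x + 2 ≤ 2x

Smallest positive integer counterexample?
Testing positive integers:
x = 1: LHS = 2·1 + 2 = 4, RHS = 2·1 = 2; 4 ≤ 2 — FAILS  ← smallest positive counterexample

Answer: x = 1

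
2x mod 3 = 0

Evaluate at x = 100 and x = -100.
x = 100: LHS = (2·100) mod 3 = 200 mod 3 = 2; 2 = 0 — FAILS
x = -100: LHS = (2·(-100)) mod 3 = (-200) mod 3 = 1; 1 = 0 — FAILS

Answer: No, fails for both x = 100 and x = -100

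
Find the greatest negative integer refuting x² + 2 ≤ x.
Testing negative integers from -1 downward:
x = -1: LHS = (-1)² + 2 = 3; 3 ≤ -1 — FAILS  ← closest negative counterexample to 0

Answer: x = -1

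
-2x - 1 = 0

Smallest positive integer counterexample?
Testing positive integers:
x = 1: LHS = -2·1 - 1 = -3; -3 = 0 — FAILS  ← smallest positive counterexample

Answer: x = 1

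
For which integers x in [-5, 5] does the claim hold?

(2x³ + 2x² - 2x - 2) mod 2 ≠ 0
For a polynomial with integer coefficients, its value mod 2 depends only on x mod 2, so it suffices to check one representative of each residue class, x = 0, 1:
x = 0: LHS = (2·0³ + 2·0² - 2·0 - 2) mod 2 = (-2) mod 2 = 0; 0 ≠ 0 — FAILS
x = 1: LHS = (2·1³ + 2·1² - 2·1 - 2) mod 2 = 0 mod 2 = 0; 0 ≠ 0 — FAILS
The relation fails in every residue class, so the claimed relation (≠) fails for every integer in [-5, 5].

Answer: None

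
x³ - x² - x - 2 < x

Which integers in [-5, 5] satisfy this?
Holds for: {-5, -4, -3, -2, -1, 0, 1, 2}
Fails for: {3, 4, 5}

Answer: {-5, -4, -3, -2, -1, 0, 1, 2}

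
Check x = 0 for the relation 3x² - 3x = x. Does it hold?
x = 0: LHS = 3·0² - 3·0 = 0; 0 = 0 — holds

The relation is satisfied at x = 0.

Answer: Yes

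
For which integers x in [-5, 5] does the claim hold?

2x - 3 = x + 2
Holds for: {5}
Fails for: {-5, -4, -3, -2, -1, 0, 1, 2, 3, 4}

Answer: {5}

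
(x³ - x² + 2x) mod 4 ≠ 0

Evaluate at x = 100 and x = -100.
x = 100: LHS = (100³ - 100² + 2·100) mod 4 = 990200 mod 4 = 0; 0 ≠ 0 — FAILS
x = -100: LHS = ((-100)³ - (-100)² + 2·(-100)) mod 4 = (-1010200) mod 4 = 0; 0 ≠ 0 — FAILS

Answer: No, fails for both x = 100 and x = -100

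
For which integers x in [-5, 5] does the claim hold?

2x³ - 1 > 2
Holds for: {2, 3, 4, 5}
Fails for: {-5, -4, -3, -2, -1, 0, 1}

Answer: {2, 3, 4, 5}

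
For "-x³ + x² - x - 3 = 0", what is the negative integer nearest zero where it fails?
Testing negative integers from -1 downward:
x = -1: LHS = -(-1)³ + (-1)² - (-1) - 3 = 0; 0 = 0 — holds
x = -2: LHS = -(-2)³ + (-2)² - (-2) - 3 = 11; 11 = 0 — FAILS  ← closest negative counterexample to 0

Answer: x = -2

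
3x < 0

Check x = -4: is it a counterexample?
Substitute x = -4 into the relation:
x = -4: LHS = 3·(-4) = -12; -12 < 0 — holds

The claim holds here, so x = -4 is not a counterexample. (A counterexample exists elsewhere, e.g. x = 0.)

Answer: No, x = -4 is not a counterexample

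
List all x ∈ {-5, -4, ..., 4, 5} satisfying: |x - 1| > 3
Holds for: {-5, -4, -3, 5}
Fails for: {-2, -1, 0, 1, 2, 3, 4}

Answer: {-5, -4, -3, 5}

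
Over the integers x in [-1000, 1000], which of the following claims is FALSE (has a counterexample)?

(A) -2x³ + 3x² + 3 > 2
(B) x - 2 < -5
(A) x = 2: LHS = -2·2³ + 3·2² + 3 = -1; -1 > 2 — FAILS
(B) x = 0: LHS = 0 - 2 = -2; -2 < -5 — FAILS

Answer: Both A and B are false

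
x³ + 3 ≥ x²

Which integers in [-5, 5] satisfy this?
Holds for: {-1, 0, 1, 2, 3, 4, 5}
Fails for: {-5, -4, -3, -2}

Answer: {-1, 0, 1, 2, 3, 4, 5}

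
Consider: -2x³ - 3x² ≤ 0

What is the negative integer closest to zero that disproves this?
Testing negative integers from -1 downward:
x = -1: LHS = -2·(-1)³ - 3·(-1)² = -1; -1 ≤ 0 — holds
x = -2: LHS = -2·(-2)³ - 3·(-2)² = 4; 4 ≤ 0 — FAILS  ← closest negative counterexample to 0

Answer: x = -2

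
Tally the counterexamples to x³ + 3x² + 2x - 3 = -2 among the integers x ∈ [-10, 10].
Counterexamples in [-10, 10]: {-10, -9, -8, -7, -6, -5, -4, -3, -2, -1, 0, 1, 2, 3, 4, 5, 6, 7, 8, 9, 10}.

Counting them gives 21 values.

Answer: 21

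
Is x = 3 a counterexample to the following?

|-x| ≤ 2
Substitute x = 3 into the relation:
x = 3: LHS = |-3| = 3; 3 ≤ 2 — FAILS

Since the claim fails at x = 3, this value is a counterexample.

Answer: Yes, x = 3 is a counterexample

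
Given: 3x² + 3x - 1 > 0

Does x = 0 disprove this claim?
Substitute x = 0 into the relation:
x = 0: LHS = 3·0² + 3·0 - 1 = -1; -1 > 0 — FAILS

Since the claim fails at x = 0, this value is a counterexample.

Answer: Yes, x = 0 is a counterexample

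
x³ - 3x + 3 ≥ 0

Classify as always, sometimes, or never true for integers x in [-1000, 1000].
Holds at x = 0: LHS = 0³ - 3·0 + 3 = 3; 3 ≥ 0 — holds
Fails at x = -3: LHS = (-3)³ - 3·(-3) + 3 = -15; -15 ≥ 0 — FAILS
It is satisfied by some integers in the range but not all.

Answer: Sometimes true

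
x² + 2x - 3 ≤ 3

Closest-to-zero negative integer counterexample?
Testing negative integers from -1 downward:
x = -1: LHS = (-1)² + 2·(-1) - 3 = -4; -4 ≤ 3 — holds
x = -2: LHS = (-2)² + 2·(-2) - 3 = -3; -3 ≤ 3 — holds
x = -3: LHS = (-3)² + 2·(-3) - 3 = 0; 0 ≤ 3 — holds
x = -4: LHS = (-4)² + 2·(-4) - 3 = 5; 5 ≤ 3 — FAILS  ← closest negative counterexample to 0

Answer: x = -4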